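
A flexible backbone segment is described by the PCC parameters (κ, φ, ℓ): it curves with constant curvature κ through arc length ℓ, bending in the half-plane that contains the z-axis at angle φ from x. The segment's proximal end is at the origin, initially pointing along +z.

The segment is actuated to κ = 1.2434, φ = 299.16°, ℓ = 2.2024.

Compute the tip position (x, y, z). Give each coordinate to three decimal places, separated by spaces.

θ = κ·ℓ = 1.2434 × 2.2024 = 2.73846 rad
ρ = (1 − cos θ)/κ = (1 − -0.91984)/1.2434 = 1.54402
z = sin θ / κ = 0.39230/1.2434 = 0.31550
x = ρ cos φ = 1.54402 × cos(299.16°) = 0.75233
y = ρ sin φ = 1.54402 × sin(299.16°) = -1.34834

0.752 -1.348 0.316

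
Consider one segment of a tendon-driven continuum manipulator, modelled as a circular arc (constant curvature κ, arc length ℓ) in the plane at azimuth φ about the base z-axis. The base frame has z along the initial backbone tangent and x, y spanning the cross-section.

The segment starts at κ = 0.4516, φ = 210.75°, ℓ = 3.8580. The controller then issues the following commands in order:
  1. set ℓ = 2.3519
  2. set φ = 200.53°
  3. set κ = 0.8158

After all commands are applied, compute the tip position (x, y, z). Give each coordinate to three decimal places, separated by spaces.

initial: κ=0.4516, φ=210.75°, ℓ=3.8580
cmd 1: set ℓ=2.3519 → (κ,φ,ℓ)=(0.4516,210.75°,2.3519) → tip=(-0.9762,-0.5808,1.9340)
cmd 2: set φ=200.53° → (κ,φ,ℓ)=(0.4516,200.53°,2.3519) → tip=(-1.0638,-0.3984,1.9340)
cmd 3: set κ=0.8158 → (κ,φ,ℓ)=(0.8158,200.53°,2.3519) → tip=(-1.5393,-0.5764,1.1524)

-1.539 -0.576 1.152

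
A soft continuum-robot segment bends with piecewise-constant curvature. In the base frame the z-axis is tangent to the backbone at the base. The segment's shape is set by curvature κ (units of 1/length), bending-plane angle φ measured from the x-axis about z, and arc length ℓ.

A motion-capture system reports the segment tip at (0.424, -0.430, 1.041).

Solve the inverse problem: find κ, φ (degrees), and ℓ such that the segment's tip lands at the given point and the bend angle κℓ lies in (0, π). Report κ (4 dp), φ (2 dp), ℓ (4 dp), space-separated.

ρ = √(x²+y²) = √(0.424² + -0.430²) = 0.60388
φ = atan2(y, x) mod 360° = atan2(-0.430, 0.424) = 314.5975°
|p|² = ρ² + z² = 0.60388² + 1.041² = 1.44836
κ = 2ρ / |p|² = 2×0.60388 / 1.44836 = 0.83389
θ = 2·atan2(ρ, z) = 2·atan2(0.60388, 1.041) = 1.05132 rad
ℓ = θ/κ = 1.05132/0.83389 = 1.26074

0.8339 314.60 1.2607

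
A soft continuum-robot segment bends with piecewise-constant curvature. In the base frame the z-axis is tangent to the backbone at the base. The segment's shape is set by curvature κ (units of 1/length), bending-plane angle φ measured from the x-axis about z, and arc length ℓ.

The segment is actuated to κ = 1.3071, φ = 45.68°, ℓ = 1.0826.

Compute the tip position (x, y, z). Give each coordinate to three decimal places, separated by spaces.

θ = κ·ℓ = 1.3071 × 1.0826 = 1.41507 rad
ρ = (1 − cos θ)/κ = (1 − 0.15510)/1.3071 = 0.64639
z = sin θ / κ = 0.98790/1.3071 = 0.75579
x = ρ cos φ = 0.64639 × cos(45.68°) = 0.45161
y = ρ sin φ = 0.64639 × sin(45.68°) = 0.46246

0.452 0.462 0.756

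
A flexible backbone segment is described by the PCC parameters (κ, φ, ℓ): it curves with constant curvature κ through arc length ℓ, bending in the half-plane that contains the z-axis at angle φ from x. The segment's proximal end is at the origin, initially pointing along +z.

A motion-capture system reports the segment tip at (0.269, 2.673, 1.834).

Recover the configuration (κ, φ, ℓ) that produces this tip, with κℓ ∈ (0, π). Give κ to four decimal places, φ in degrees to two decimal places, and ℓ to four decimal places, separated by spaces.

0.5078 84.25 3.8274

ρ = √(x²+y²) = √(0.269² + 2.673²) = 2.68650
φ = atan2(y, x) mod 360° = atan2(2.673, 0.269) = 84.2533°
|p|² = ρ² + z² = 2.68650² + 1.834² = 10.58085
κ = 2ρ / |p|² = 2×2.68650 / 10.58085 = 0.50780
θ = 2·atan2(ρ, z) = 2·atan2(2.68650, 1.834) = 1.94359 rad
ℓ = θ/κ = 1.94359/0.50780 = 3.82743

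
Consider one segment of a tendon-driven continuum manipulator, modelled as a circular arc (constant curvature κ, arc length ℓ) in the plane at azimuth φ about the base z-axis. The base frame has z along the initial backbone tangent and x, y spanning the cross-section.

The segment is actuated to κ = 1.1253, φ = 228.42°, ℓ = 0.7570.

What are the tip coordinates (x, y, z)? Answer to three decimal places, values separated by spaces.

θ = κ·ℓ = 1.1253 × 0.7570 = 0.85185 rad
ρ = (1 − cos θ)/κ = (1 − 0.65859)/1.1253 = 0.30339
z = sin θ / κ = 0.75250/1.1253 = 0.66871
x = ρ cos φ = 0.30339 × cos(228.42°) = -0.20135
y = ρ sin φ = 0.30339 × sin(228.42°) = -0.22695

-0.201 -0.227 0.669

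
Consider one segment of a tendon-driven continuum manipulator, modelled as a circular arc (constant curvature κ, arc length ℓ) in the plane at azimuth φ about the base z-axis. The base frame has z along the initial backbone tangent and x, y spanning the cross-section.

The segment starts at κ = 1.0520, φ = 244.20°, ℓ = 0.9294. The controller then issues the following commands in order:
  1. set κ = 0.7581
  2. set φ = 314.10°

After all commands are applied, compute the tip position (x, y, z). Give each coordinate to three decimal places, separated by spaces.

initial: κ=1.0520, φ=244.20°, ℓ=0.9294
cmd 1: set κ=0.7581 → (κ,φ,ℓ)=(0.7581,244.20°,0.9294) → tip=(-0.1367,-0.2828,0.8544)
cmd 2: set φ=314.10° → (κ,φ,ℓ)=(0.7581,314.10°,0.9294) → tip=(0.2186,-0.2256,0.8544)

0.219 -0.226 0.854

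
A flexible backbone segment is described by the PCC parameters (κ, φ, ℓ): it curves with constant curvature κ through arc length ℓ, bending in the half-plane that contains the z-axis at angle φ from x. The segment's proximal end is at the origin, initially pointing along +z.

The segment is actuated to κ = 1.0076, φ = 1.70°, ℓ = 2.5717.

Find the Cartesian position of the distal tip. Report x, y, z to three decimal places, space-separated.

1.838 0.055 0.519

θ = κ·ℓ = 1.0076 × 2.5717 = 2.59124 rad
ρ = (1 − cos θ)/κ = (1 − -0.85234)/1.0076 = 1.83837
z = sin θ / κ = 0.52298/1.0076 = 0.51904
x = ρ cos φ = 1.83837 × cos(1.70°) = 1.83756
y = ρ sin φ = 1.83837 × sin(1.70°) = 0.05454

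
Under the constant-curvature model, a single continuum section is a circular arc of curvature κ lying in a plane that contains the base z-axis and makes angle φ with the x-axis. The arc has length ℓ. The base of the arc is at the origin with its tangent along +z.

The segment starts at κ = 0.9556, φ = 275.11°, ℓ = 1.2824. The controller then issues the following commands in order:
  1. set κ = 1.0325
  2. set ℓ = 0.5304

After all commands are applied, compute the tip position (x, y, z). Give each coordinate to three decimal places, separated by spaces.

initial: κ=0.9556, φ=275.11°, ℓ=1.2824
cmd 1: set κ=1.0325 → (κ,φ,ℓ)=(1.0325,275.11°,1.2824) → tip=(0.0652,-0.7291,0.9392)
cmd 2: set ℓ=0.5304 → (κ,φ,ℓ)=(1.0325,275.11°,0.5304) → tip=(0.0126,-0.1411,0.5043)

0.013 -0.141 0.504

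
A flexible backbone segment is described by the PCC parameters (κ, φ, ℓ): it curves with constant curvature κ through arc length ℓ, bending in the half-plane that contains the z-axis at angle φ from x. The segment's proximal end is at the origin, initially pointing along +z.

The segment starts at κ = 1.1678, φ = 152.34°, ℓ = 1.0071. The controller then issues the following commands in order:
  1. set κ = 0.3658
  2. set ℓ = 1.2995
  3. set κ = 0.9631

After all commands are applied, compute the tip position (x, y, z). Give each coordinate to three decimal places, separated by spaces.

initial: κ=1.1678, φ=152.34°, ℓ=1.0071
cmd 1: set κ=0.3658 → (κ,φ,ℓ)=(0.3658,152.34°,1.0071) → tip=(-0.1625,0.0851,0.9845)
cmd 2: set ℓ=1.2995 → (κ,φ,ℓ)=(0.3658,152.34°,1.2995) → tip=(-0.2685,0.1407,1.2511)
cmd 3: set κ=0.9631 → (κ,φ,ℓ)=(0.9631,152.34°,1.2995) → tip=(-0.6310,0.3307,0.9858)

-0.631 0.331 0.986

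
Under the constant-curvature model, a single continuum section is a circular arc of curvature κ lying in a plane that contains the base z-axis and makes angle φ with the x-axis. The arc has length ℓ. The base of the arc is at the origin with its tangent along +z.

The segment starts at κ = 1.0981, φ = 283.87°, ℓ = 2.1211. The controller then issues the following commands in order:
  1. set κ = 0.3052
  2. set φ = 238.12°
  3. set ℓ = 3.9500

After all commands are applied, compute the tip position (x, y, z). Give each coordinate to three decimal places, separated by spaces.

-1.112 -1.788 3.060

initial: κ=1.0981, φ=283.87°, ℓ=2.1211
cmd 1: set κ=0.3052 → (κ,φ,ℓ)=(0.3052,283.87°,2.1211) → tip=(0.1589,-0.6436,1.9760)
cmd 2: set φ=238.12° → (κ,φ,ℓ)=(0.3052,238.12°,2.1211) → tip=(-0.3501,-0.5629,1.9760)
cmd 3: set ℓ=3.9500 → (κ,φ,ℓ)=(0.3052,238.12°,3.9500) → tip=(-1.1124,-1.7885,3.0604)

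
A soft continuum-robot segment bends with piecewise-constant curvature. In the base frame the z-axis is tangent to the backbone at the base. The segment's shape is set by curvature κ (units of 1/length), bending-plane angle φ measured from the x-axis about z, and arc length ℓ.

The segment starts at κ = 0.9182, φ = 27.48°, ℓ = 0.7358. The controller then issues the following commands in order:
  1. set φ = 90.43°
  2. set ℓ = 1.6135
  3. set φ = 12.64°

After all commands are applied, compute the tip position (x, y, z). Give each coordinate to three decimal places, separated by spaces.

0.968 0.217 1.085

initial: κ=0.9182, φ=27.48°, ℓ=0.7358
cmd 1: set φ=90.43° → (κ,φ,ℓ)=(0.9182,90.43°,0.7358) → tip=(-0.0018,0.2392,0.6811)
cmd 2: set ℓ=1.6135 → (κ,φ,ℓ)=(0.9182,90.43°,1.6135) → tip=(-0.0074,0.9920,1.0847)
cmd 3: set φ=12.64° → (κ,φ,ℓ)=(0.9182,12.64°,1.6135) → tip=(0.9679,0.2171,1.0847)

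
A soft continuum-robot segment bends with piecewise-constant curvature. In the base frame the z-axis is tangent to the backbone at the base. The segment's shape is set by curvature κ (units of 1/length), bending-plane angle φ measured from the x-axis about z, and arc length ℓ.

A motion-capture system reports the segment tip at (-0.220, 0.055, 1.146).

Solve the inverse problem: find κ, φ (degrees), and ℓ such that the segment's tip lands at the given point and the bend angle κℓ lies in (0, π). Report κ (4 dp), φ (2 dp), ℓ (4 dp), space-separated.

ρ = √(x²+y²) = √(-0.220² + 0.055²) = 0.22677
φ = atan2(y, x) mod 360° = atan2(0.055, -0.220) = 165.9638°
|p|² = ρ² + z² = 0.22677² + 1.146² = 1.36474
κ = 2ρ / |p|² = 2×0.22677 / 1.36474 = 0.33233
θ = 2·atan2(ρ, z) = 2·atan2(0.22677, 1.146) = 0.39071 rad
ℓ = θ/κ = 0.39071/0.33233 = 1.17569

0.3323 165.96 1.1757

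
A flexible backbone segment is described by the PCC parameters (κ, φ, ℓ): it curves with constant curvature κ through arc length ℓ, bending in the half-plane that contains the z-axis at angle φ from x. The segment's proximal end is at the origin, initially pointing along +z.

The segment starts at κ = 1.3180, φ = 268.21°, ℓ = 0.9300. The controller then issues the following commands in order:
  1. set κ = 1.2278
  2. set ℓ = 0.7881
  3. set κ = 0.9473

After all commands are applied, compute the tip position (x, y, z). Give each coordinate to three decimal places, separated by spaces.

-0.009 -0.281 0.717

initial: κ=1.3180, φ=268.21°, ℓ=0.9300
cmd 1: set κ=1.2278 → (κ,φ,ℓ)=(1.2278,268.21°,0.9300) → tip=(-0.0149,-0.4755,0.7407)
cmd 2: set ℓ=0.7881 → (κ,φ,ℓ)=(1.2278,268.21°,0.7881) → tip=(-0.0110,-0.3523,0.6707)
cmd 3: set κ=0.9473 → (κ,φ,ℓ)=(0.9473,268.21°,0.7881) → tip=(-0.0088,-0.2806,0.7169)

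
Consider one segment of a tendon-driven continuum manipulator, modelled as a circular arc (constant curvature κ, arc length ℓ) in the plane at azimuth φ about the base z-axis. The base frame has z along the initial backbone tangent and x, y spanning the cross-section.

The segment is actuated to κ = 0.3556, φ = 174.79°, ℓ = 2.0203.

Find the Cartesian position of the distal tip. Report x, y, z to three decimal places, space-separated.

-0.692 0.063 1.851

θ = κ·ℓ = 0.3556 × 2.0203 = 0.71842 rad
ρ = (1 − cos θ)/κ = (1 − 0.75285)/0.3556 = 0.69503
z = sin θ / κ = 0.65820/0.3556 = 1.85094
x = ρ cos φ = 0.69503 × cos(174.79°) = -0.69216
y = ρ sin φ = 0.69503 × sin(174.79°) = 0.06311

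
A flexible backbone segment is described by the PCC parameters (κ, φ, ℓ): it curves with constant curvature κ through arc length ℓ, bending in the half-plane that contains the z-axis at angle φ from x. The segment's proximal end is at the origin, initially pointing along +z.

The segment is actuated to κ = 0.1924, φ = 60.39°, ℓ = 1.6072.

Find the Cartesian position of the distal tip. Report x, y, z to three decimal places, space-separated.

0.122 0.214 1.582

θ = κ·ℓ = 0.1924 × 1.6072 = 0.30923 rad
ρ = (1 − cos θ)/κ = (1 − 0.95257)/0.1924 = 0.24652
z = sin θ / κ = 0.30432/0.1924 = 1.58171
x = ρ cos φ = 0.24652 × cos(60.39°) = 0.12180
y = ρ sin φ = 0.24652 × sin(60.39°) = 0.21433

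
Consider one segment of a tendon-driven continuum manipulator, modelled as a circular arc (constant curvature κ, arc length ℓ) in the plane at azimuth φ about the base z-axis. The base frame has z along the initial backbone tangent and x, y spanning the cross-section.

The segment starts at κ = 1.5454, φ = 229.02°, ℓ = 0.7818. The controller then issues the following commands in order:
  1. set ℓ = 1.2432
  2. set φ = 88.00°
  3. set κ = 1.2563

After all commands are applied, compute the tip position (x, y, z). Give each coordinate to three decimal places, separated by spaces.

initial: κ=1.5454, φ=229.02°, ℓ=0.7818
cmd 1: set ℓ=1.2432 → (κ,φ,ℓ)=(1.5454,229.02°,1.2432) → tip=(-0.5700,-0.6562,0.6078)
cmd 2: set φ=88.00° → (κ,φ,ℓ)=(1.5454,88.00°,1.2432) → tip=(0.0303,0.8687,0.6078)
cmd 3: set κ=1.2563 → (κ,φ,ℓ)=(1.2563,88.00°,1.2432) → tip=(0.0275,0.7884,0.7960)

0.028 0.788 0.796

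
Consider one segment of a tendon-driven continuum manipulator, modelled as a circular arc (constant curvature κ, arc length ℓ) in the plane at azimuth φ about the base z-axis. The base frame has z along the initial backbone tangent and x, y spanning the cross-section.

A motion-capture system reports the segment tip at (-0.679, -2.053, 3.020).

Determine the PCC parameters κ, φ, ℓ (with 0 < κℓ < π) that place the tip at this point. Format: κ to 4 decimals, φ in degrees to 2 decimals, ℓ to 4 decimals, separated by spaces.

0.3135 251.70 3.9646

ρ = √(x²+y²) = √(-0.679² + -2.053²) = 2.16237
φ = atan2(y, x) mod 360° = atan2(-2.053, -0.679) = 251.6991°
|p|² = ρ² + z² = 2.16237² + 3.020² = 13.79625
κ = 2ρ / |p|² = 2×2.16237 / 13.79625 = 0.31347
θ = 2·atan2(ρ, z) = 2·atan2(2.16237, 3.020) = 1.24279 rad
ℓ = θ/κ = 1.24279/0.31347 = 3.96459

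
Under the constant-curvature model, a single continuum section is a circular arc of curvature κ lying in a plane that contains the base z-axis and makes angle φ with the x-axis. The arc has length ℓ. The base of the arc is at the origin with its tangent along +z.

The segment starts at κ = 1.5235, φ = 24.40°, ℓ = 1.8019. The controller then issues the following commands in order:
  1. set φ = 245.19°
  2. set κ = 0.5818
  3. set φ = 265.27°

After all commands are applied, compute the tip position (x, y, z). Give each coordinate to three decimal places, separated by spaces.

-0.071 -0.858 1.490

initial: κ=1.5235, φ=24.40°, ℓ=1.8019
cmd 1: set φ=245.19° → (κ,φ,ℓ)=(1.5235,245.19°,1.8019) → tip=(-0.5295,-1.1454,0.2534)
cmd 2: set κ=0.5818 → (κ,φ,ℓ)=(0.5818,245.19°,1.8019) → tip=(-0.3613,-0.7816,1.4895)
cmd 3: set φ=265.27° → (κ,φ,ℓ)=(0.5818,265.27°,1.8019) → tip=(-0.0710,-0.8582,1.4895)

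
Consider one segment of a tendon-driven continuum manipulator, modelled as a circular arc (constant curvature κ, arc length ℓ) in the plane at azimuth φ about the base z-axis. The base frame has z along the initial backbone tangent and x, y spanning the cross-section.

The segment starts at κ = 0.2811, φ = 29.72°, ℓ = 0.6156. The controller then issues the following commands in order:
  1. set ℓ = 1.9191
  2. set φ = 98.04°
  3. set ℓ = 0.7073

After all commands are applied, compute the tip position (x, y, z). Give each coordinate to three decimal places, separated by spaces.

initial: κ=0.2811, φ=29.72°, ℓ=0.6156
cmd 1: set ℓ=1.9191 → (κ,φ,ℓ)=(0.2811,29.72°,1.9191) → tip=(0.4388,0.2505,1.8274)
cmd 2: set φ=98.04° → (κ,φ,ℓ)=(0.2811,98.04°,1.9191) → tip=(-0.0707,0.5002,1.8274)
cmd 3: set ℓ=0.7073 → (κ,φ,ℓ)=(0.2811,98.04°,0.7073) → tip=(-0.0098,0.0694,0.7026)

-0.010 0.069 0.703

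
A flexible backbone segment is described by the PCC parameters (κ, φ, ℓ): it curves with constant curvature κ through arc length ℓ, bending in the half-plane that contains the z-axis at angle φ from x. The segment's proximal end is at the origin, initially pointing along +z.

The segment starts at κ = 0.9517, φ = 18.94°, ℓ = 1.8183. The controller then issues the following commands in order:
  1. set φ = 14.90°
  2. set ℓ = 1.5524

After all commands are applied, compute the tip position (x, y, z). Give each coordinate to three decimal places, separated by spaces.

0.921 0.245 1.046

initial: κ=0.9517, φ=18.94°, ℓ=1.8183
cmd 1: set φ=14.90° → (κ,φ,ℓ)=(0.9517,14.90°,1.8183) → tip=(1.1769,0.3131,1.0374)
cmd 2: set ℓ=1.5524 → (κ,φ,ℓ)=(0.9517,14.90°,1.5524) → tip=(0.9207,0.2450,1.0462)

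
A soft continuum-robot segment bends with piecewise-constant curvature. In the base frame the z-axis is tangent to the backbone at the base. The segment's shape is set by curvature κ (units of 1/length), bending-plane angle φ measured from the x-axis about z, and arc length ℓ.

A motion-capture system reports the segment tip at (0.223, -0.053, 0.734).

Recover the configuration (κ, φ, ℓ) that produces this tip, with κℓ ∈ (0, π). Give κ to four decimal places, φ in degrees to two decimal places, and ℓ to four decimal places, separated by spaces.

ρ = √(x²+y²) = √(0.223² + -0.053²) = 0.22921
φ = atan2(y, x) mod 360° = atan2(-0.053, 0.223) = 346.6307°
|p|² = ρ² + z² = 0.22921² + 0.734² = 0.59129
κ = 2ρ / |p|² = 2×0.22921 / 0.59129 = 0.77529
θ = 2·atan2(ρ, z) = 2·atan2(0.22921, 0.734) = 0.60536 rad
ℓ = θ/κ = 0.60536/0.77529 = 0.78082

0.7753 346.63 0.7808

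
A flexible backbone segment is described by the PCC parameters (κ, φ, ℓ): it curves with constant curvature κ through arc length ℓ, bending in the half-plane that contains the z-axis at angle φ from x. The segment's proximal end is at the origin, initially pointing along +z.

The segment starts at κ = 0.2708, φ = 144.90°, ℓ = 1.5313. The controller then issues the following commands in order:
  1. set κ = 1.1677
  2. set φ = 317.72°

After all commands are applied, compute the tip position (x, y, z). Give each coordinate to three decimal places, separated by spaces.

0.770 -0.700 0.836

initial: κ=0.2708, φ=144.90°, ℓ=1.5313
cmd 1: set κ=1.1677 → (κ,φ,ℓ)=(1.1677,144.90°,1.5313) → tip=(-0.8517,0.5986,0.8362)
cmd 2: set φ=317.72° → (κ,φ,ℓ)=(1.1677,317.72°,1.5313) → tip=(0.7702,-0.7003,0.8362)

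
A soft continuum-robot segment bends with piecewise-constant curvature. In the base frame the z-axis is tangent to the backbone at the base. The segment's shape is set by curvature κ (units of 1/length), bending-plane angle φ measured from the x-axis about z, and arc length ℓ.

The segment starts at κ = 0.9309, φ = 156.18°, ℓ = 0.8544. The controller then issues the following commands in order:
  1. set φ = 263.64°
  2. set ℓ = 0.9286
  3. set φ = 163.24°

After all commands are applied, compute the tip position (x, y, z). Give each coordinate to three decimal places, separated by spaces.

initial: κ=0.9309, φ=156.18°, ℓ=0.8544
cmd 1: set φ=263.64° → (κ,φ,ℓ)=(0.9309,263.64°,0.8544) → tip=(-0.0357,-0.3203,0.7671)
cmd 2: set ℓ=0.9286 → (κ,φ,ℓ)=(0.9309,263.64°,0.9286) → tip=(-0.0418,-0.3747,0.8172)
cmd 3: set φ=163.24° → (κ,φ,ℓ)=(0.9309,163.24°,0.9286) → tip=(-0.3610,0.1087,0.8172)

-0.361 0.109 0.817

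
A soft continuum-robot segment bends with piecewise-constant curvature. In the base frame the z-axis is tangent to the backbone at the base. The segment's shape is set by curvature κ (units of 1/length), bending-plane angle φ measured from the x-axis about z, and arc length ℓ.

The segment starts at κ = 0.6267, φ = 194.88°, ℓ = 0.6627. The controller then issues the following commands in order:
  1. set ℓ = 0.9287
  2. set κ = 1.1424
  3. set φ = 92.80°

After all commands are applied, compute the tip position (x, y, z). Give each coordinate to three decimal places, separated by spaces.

-0.022 0.448 0.764

initial: κ=0.6267, φ=194.88°, ℓ=0.6627
cmd 1: set ℓ=0.9287 → (κ,φ,ℓ)=(0.6267,194.88°,0.9287) → tip=(-0.2539,-0.0675,0.8771)
cmd 2: set κ=1.1424 → (κ,φ,ℓ)=(1.1424,194.88°,0.9287) → tip=(-0.4331,-0.1151,0.7640)
cmd 3: set φ=92.80° → (κ,φ,ℓ)=(1.1424,92.80°,0.9287) → tip=(-0.0219,0.4476,0.7640)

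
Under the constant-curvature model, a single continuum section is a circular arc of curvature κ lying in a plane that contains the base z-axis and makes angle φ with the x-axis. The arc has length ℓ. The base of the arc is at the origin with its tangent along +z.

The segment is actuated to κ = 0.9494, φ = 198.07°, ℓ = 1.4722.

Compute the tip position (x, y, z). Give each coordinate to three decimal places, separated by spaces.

θ = κ·ℓ = 0.9494 × 1.4722 = 1.39771 rad
ρ = (1 − cos θ)/κ = (1 − 0.17223)/0.9494 = 0.87189
z = sin θ / κ = 0.98506/0.9494 = 1.03756
x = ρ cos φ = 0.87189 × cos(198.07°) = -0.82889
y = ρ sin φ = 0.87189 × sin(198.07°) = -0.27044

-0.829 -0.270 1.038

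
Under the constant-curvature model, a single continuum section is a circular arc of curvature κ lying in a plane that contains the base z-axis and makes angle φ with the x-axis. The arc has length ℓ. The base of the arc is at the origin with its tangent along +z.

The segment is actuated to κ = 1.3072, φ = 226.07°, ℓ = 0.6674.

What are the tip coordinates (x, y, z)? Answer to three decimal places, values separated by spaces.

-0.189 -0.197 0.586

θ = κ·ℓ = 1.3072 × 0.6674 = 0.87243 rad
ρ = (1 − cos θ)/κ = (1 − 0.64297)/1.3072 = 0.27313
z = sin θ / κ = 0.76589/1.3072 = 0.58590
x = ρ cos φ = 0.27313 × cos(226.07°) = -0.18949
y = ρ sin φ = 0.27313 × sin(226.07°) = -0.19670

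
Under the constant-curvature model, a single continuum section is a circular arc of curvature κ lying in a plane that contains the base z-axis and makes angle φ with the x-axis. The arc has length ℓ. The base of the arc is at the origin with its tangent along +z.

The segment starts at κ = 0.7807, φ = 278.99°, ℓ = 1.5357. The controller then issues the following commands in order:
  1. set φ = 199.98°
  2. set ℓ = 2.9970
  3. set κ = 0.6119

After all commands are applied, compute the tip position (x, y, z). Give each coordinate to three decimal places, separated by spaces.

-1.935 -0.704 1.578

initial: κ=0.7807, φ=278.99°, ℓ=1.5357
cmd 1: set φ=199.98° → (κ,φ,ℓ)=(0.7807,199.98°,1.5357) → tip=(-0.7664,-0.2786,1.1933)
cmd 2: set ℓ=2.9970 → (κ,φ,ℓ)=(0.7807,199.98°,2.9970) → tip=(-2.0409,-0.7420,0.9205)
cmd 3: set κ=0.6119 → (κ,φ,ℓ)=(0.6119,199.98°,2.9970) → tip=(-1.9353,-0.7036,1.5780)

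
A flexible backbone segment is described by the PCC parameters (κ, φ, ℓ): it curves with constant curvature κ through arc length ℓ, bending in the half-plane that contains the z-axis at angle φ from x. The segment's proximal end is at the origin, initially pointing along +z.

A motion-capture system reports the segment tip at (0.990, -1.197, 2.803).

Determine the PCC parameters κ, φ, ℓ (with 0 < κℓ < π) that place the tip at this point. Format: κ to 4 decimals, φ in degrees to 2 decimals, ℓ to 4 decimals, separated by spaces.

0.3025 309.59 3.3456

ρ = √(x²+y²) = √(0.990² + -1.197²) = 1.55335
φ = atan2(y, x) mod 360° = atan2(-1.197, 0.990) = 309.5931°
|p|² = ρ² + z² = 1.55335² + 2.803² = 10.26972
κ = 2ρ / |p|² = 2×1.55335 / 10.26972 = 0.30251
θ = 2·atan2(ρ, z) = 2·atan2(1.55335, 2.803) = 1.01209 rad
ℓ = θ/κ = 1.01209/0.30251 = 3.34561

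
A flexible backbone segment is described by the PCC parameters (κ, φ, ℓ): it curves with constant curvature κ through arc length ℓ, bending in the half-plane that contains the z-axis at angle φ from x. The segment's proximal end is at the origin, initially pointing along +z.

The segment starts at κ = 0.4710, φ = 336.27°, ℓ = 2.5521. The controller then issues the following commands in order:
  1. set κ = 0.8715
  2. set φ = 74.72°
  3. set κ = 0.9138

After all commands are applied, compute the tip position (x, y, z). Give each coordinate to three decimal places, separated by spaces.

initial: κ=0.4710, φ=336.27°, ℓ=2.5521
cmd 1: set κ=0.8715 → (κ,φ,ℓ)=(0.8715,336.27°,2.5521) → tip=(1.6889,-0.7425,0.9111)
cmd 2: set φ=74.72° → (κ,φ,ℓ)=(0.8715,74.72°,2.5521) → tip=(0.4862,1.7797,0.9111)
cmd 3: set κ=0.9138 → (κ,φ,ℓ)=(0.9138,74.72°,2.5521) → tip=(0.4874,1.7839,0.7922)

0.487 1.784 0.792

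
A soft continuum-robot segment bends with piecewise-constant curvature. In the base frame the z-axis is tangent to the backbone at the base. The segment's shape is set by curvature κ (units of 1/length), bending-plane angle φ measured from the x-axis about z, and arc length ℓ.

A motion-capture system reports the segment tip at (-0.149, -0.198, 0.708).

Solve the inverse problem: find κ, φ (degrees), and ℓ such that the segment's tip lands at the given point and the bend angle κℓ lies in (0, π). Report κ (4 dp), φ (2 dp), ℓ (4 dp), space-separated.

0.8808 233.04 0.7645

ρ = √(x²+y²) = √(-0.149² + -0.198²) = 0.24780
φ = atan2(y, x) mod 360° = atan2(-0.198, -0.149) = 233.0376°
|p|² = ρ² + z² = 0.24780² + 0.708² = 0.56267
κ = 2ρ / |p|² = 2×0.24780 / 0.56267 = 0.88080
θ = 2·atan2(ρ, z) = 2·atan2(0.24780, 0.708) = 0.67335 rad
ℓ = θ/κ = 0.67335/0.88080 = 0.76447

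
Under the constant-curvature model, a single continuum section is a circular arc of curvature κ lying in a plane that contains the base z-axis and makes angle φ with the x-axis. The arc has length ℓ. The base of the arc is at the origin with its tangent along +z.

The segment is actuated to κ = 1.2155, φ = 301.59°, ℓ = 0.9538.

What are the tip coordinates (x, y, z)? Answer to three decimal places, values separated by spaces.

0.259 -0.421 0.754

θ = κ·ℓ = 1.2155 × 0.9538 = 1.15934 rad
ρ = (1 − cos θ)/κ = (1 − 0.39994)/1.2155 = 0.49367
z = sin θ / κ = 0.91654/1.2155 = 0.75404
x = ρ cos φ = 0.49367 × cos(301.59°) = 0.25860
y = ρ sin φ = 0.49367 × sin(301.59°) = -0.42052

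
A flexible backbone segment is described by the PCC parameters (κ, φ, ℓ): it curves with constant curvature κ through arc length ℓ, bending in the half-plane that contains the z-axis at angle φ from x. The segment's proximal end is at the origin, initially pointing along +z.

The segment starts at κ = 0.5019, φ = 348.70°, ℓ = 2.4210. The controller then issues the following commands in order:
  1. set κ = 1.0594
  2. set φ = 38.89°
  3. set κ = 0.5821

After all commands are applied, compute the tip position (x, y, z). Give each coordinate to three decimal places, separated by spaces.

1.122 0.905 1.696

initial: κ=0.5019, φ=348.70°, ℓ=2.4210
cmd 1: set κ=1.0594 → (κ,φ,ℓ)=(1.0594,348.70°,2.4210) → tip=(1.7015,-0.3400,0.5148)
cmd 2: set φ=38.89° → (κ,φ,ℓ)=(1.0594,38.89°,2.4210) → tip=(1.3506,1.0894,0.5148)
cmd 3: set κ=0.5821 → (κ,φ,ℓ)=(0.5821,38.89°,2.4210) → tip=(1.1221,0.9051,1.6956)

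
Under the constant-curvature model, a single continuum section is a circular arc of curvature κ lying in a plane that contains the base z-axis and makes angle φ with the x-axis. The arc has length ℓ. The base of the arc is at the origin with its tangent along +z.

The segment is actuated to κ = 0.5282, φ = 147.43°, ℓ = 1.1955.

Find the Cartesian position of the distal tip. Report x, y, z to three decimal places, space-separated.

-0.308 0.197 1.118

θ = κ·ℓ = 0.5282 × 1.1955 = 0.63146 rad
ρ = (1 − cos θ)/κ = (1 − 0.80716)/0.5282 = 0.36508
z = sin θ / κ = 0.59033/0.5282 = 1.11762
x = ρ cos φ = 0.36508 × cos(147.43°) = -0.30767
y = ρ sin φ = 0.36508 × sin(147.43°) = 0.19653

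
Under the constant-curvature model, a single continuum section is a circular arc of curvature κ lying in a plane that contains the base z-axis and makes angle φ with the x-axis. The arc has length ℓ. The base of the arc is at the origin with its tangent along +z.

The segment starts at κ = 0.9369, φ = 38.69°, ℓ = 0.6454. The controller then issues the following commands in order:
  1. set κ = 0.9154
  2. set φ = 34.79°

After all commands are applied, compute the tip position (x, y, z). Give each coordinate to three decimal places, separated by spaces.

initial: κ=0.9369, φ=38.69°, ℓ=0.6454
cmd 1: set κ=0.9154 → (κ,φ,ℓ)=(0.9154,38.69°,0.6454) → tip=(0.1445,0.1158,0.6085)
cmd 2: set φ=34.79° → (κ,φ,ℓ)=(0.9154,34.79°,0.6454) → tip=(0.1521,0.1057,0.6085)

0.152 0.106 0.609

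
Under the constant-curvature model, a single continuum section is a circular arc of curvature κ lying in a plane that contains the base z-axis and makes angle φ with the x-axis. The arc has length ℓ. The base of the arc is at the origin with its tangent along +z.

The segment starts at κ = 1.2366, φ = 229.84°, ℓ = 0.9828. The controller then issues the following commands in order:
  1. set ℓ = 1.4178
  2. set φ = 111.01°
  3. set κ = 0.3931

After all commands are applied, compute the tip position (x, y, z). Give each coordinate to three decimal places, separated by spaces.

initial: κ=1.2366, φ=229.84°, ℓ=0.9828
cmd 1: set ℓ=1.4178 → (κ,φ,ℓ)=(1.2366,229.84°,1.4178) → tip=(-0.6162,-0.7302,0.7952)
cmd 2: set φ=111.01° → (κ,φ,ℓ)=(1.2366,111.01°,1.4178) → tip=(-0.3425,0.8919,0.7952)
cmd 3: set κ=0.3931 → (κ,φ,ℓ)=(0.3931,111.01°,1.4178) → tip=(-0.1380,0.3594,1.3455)

-0.138 0.359 1.346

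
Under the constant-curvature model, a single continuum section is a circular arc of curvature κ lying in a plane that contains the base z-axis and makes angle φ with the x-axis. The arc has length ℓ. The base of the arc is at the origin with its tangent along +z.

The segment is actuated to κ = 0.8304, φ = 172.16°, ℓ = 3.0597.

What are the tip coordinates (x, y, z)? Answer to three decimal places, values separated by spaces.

-2.177 0.300 0.681

θ = κ·ℓ = 0.8304 × 3.0597 = 2.54077 rad
ρ = (1 − cos θ)/κ = (1 − -0.82487)/0.8304 = 2.19758
z = sin θ / κ = 0.56532/0.8304 = 0.68078
x = ρ cos φ = 2.19758 × cos(172.16°) = -2.17704
y = ρ sin φ = 2.19758 × sin(172.16°) = 0.29977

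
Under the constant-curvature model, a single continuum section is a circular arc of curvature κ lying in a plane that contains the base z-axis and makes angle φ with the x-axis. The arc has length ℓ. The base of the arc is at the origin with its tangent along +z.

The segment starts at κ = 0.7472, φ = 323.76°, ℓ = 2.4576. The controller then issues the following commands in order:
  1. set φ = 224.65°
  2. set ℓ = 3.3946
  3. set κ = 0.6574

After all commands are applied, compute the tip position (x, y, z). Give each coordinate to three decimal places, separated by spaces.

initial: κ=0.7472, φ=323.76°, ℓ=2.4576
cmd 1: set φ=224.65° → (κ,φ,ℓ)=(0.7472,224.65°,2.4576) → tip=(-1.2020,-1.1874,1.2914)
cmd 2: set ℓ=3.3946 → (κ,φ,ℓ)=(0.7472,224.65°,3.3946) → tip=(-1.7351,-1.7141,0.7614)
cmd 3: set κ=0.6574 → (κ,φ,ℓ)=(0.6574,224.65°,3.3946) → tip=(-1.7463,-1.7251,1.2009)

-1.746 -1.725 1.201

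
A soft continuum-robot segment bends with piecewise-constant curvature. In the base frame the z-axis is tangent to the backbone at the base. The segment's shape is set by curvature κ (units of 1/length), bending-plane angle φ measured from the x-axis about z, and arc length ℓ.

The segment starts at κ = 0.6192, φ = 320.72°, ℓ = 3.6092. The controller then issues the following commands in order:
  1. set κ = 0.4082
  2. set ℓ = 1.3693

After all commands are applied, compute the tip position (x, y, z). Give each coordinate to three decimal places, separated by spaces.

0.289 -0.236 1.299

initial: κ=0.6192, φ=320.72°, ℓ=3.6092
cmd 1: set κ=0.4082 → (κ,φ,ℓ)=(0.4082,320.72°,3.6092) → tip=(1.7116,-1.4000,2.4381)
cmd 2: set ℓ=1.3693 → (κ,φ,ℓ)=(0.4082,320.72°,1.3693) → tip=(0.2886,-0.2360,1.2991)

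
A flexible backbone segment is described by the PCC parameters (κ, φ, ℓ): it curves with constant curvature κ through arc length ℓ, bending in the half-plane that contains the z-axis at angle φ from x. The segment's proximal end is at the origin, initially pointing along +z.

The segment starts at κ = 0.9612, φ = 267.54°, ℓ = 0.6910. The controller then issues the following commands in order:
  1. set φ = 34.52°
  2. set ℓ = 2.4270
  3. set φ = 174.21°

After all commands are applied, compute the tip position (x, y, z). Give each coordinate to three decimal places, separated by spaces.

-1.750 0.177 0.753

initial: κ=0.9612, φ=267.54°, ℓ=0.6910
cmd 1: set φ=34.52° → (κ,φ,ℓ)=(0.9612,34.52°,0.6910) → tip=(0.1822,0.1253,0.6413)
cmd 2: set ℓ=2.4270 → (κ,φ,ℓ)=(0.9612,34.52°,2.4270) → tip=(1.4490,0.9966,0.7526)
cmd 3: set φ=174.21° → (κ,φ,ℓ)=(0.9612,174.21°,2.4270) → tip=(-1.7497,0.1774,0.7526)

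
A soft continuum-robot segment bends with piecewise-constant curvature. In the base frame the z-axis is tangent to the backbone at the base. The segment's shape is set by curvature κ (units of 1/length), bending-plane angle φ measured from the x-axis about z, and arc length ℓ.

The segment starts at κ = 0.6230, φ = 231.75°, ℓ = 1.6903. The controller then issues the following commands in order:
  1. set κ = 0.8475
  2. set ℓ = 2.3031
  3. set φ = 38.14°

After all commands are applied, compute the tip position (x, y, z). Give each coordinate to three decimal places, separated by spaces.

initial: κ=0.6230, φ=231.75°, ℓ=1.6903
cmd 1: set κ=0.8475 → (κ,φ,ℓ)=(0.8475,231.75°,1.6903) → tip=(-0.6298,-0.7989,1.1687)
cmd 2: set ℓ=2.3031 → (κ,φ,ℓ)=(0.8475,231.75°,2.3031) → tip=(-1.0022,-1.2713,1.0953)
cmd 3: set φ=38.14° → (κ,φ,ℓ)=(0.8475,38.14°,2.3031) → tip=(1.2732,0.9997,1.0953)

1.273 1.000 1.095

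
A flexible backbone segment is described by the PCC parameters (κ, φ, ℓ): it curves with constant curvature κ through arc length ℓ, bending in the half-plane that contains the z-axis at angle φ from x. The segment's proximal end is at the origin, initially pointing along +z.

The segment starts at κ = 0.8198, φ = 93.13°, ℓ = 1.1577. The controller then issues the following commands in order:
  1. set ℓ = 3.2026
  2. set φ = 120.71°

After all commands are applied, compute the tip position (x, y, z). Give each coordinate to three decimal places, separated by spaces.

-1.165 1.961 0.602

initial: κ=0.8198, φ=93.13°, ℓ=1.1577
cmd 1: set ℓ=3.2026 → (κ,φ,ℓ)=(0.8198,93.13°,3.2026) → tip=(-0.1245,2.2773,0.6020)
cmd 2: set φ=120.71° → (κ,φ,ℓ)=(0.8198,120.71°,3.2026) → tip=(-1.1648,1.9609,0.6020)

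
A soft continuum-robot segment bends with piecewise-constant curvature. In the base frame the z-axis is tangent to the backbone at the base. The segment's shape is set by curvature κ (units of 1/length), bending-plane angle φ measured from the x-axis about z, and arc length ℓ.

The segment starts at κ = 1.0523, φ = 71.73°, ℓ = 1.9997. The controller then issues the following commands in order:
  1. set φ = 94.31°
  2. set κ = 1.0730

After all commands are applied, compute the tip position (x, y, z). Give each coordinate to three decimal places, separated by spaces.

-0.108 1.435 0.782

initial: κ=1.0523, φ=71.73°, ℓ=1.9997
cmd 1: set φ=94.31° → (κ,φ,ℓ)=(1.0523,94.31°,1.9997) → tip=(-0.1077,1.4295,0.8182)
cmd 2: set κ=1.0730 → (κ,φ,ℓ)=(1.0730,94.31°,1.9997) → tip=(-0.1081,1.4346,0.7822)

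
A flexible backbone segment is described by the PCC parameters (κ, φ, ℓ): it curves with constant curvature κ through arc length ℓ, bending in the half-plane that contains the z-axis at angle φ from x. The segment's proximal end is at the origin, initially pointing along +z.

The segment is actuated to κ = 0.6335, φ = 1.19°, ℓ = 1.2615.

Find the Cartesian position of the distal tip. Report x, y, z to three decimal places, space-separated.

θ = κ·ℓ = 0.6335 × 1.2615 = 0.79916 rad
ρ = (1 − cos θ)/κ = (1 − 0.69731)/0.6335 = 0.47781
z = sin θ / κ = 0.71677/0.6335 = 1.13145
x = ρ cos φ = 0.47781 × cos(1.19°) = 0.47770
y = ρ sin φ = 0.47781 × sin(1.19°) = 0.00992

0.478 0.010 1.131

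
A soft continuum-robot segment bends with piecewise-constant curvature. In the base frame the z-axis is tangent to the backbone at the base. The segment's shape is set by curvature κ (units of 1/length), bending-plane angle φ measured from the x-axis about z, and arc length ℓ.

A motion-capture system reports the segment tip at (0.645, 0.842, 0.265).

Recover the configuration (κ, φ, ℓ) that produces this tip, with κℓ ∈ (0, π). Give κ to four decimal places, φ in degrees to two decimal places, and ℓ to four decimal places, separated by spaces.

ρ = √(x²+y²) = √(0.645² + 0.842²) = 1.06065
φ = atan2(y, x) mod 360° = atan2(0.842, 0.645) = 52.5467°
|p|² = ρ² + z² = 1.06065² + 0.265² = 1.19521
κ = 2ρ / |p|² = 2×1.06065 / 1.19521 = 1.77484
θ = 2·atan2(ρ, z) = 2·atan2(1.06065, 0.265) = 2.65193 rad
ℓ = θ/κ = 2.65193/1.77484 = 1.49418

1.7748 52.55 1.4942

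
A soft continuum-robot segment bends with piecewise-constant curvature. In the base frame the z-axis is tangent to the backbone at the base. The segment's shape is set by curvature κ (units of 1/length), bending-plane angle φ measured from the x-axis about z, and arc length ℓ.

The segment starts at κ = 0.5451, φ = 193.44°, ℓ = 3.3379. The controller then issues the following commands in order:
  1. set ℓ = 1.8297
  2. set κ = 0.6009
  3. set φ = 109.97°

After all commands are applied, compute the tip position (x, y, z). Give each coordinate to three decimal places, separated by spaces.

initial: κ=0.5451, φ=193.44°, ℓ=3.3379
cmd 1: set ℓ=1.8297 → (κ,φ,ℓ)=(0.5451,193.44°,1.8297) → tip=(-0.8163,-0.1951,1.5411)
cmd 2: set κ=0.6009 → (κ,φ,ℓ)=(0.6009,193.44°,1.8297) → tip=(-0.8836,-0.2112,1.4827)
cmd 3: set φ=109.97° → (κ,φ,ℓ)=(0.6009,109.97°,1.8297) → tip=(-0.3103,0.8539,1.4827)

-0.310 0.854 1.483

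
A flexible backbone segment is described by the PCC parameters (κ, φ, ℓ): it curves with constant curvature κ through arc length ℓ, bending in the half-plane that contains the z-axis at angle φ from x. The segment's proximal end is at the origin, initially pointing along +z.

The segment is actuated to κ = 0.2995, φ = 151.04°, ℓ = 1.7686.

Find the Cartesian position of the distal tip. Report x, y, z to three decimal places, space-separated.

θ = κ·ℓ = 0.2995 × 1.7686 = 0.52970 rad
ρ = (1 − cos θ)/κ = (1 − 0.86296)/0.2995 = 0.45756
z = sin θ / κ = 0.50527/0.2995 = 1.68705
x = ρ cos φ = 0.45756 × cos(151.04°) = -0.40035
y = ρ sin φ = 0.45756 × sin(151.04°) = 0.22155

-0.400 0.222 1.687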